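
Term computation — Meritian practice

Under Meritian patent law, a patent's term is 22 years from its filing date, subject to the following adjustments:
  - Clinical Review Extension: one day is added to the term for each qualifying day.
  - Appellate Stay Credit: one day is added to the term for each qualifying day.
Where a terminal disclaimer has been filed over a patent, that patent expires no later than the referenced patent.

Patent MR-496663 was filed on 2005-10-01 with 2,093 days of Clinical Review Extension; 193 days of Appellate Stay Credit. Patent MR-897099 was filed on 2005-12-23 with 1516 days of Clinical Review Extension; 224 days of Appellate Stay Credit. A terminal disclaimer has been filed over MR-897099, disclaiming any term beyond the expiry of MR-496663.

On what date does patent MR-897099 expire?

Natural term of MR-897099:
  Base: filing + 22 years → 23 December 2027.
  Clinical Review Extension: +1516 days → 16 February 2032.
  Appellate Stay Credit: +224 days → 27 September 2032.
Expiry of referenced patent MR-496663:
  Base: filing + 22 years → 1 October 2027.
  Clinical Review Extension: +2093 days → 24 June 2033.
  Appellate Stay Credit: +193 days → 3 January 2034.
Terminal disclaimer: MR-897099 expires on the earlier of 27 September 2032 and 3 January 2034.

September 27, 2032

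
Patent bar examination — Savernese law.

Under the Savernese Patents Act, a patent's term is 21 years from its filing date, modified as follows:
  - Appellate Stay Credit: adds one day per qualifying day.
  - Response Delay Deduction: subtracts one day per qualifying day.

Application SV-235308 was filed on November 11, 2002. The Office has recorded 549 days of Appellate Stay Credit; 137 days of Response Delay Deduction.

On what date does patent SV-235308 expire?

December 27, 2024

Base term: filing date + 21 years → 11 November 2023.
Appellate Stay Credit: +549 days → 13 May 2025.
Response Delay Deduction: −137 days → 27 December 2024.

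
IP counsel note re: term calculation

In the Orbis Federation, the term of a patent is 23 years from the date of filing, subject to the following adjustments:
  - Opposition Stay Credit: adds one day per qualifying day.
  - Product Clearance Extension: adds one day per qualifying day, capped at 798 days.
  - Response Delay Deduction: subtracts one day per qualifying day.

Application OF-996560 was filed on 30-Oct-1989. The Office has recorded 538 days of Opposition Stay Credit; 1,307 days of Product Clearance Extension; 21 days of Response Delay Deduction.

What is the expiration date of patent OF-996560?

Base term: filing date + 23 years → 30 October 2012.
Opposition Stay Credit: +538 days → 21 April 2014.
Product Clearance Extension: 1307 days claimed exceeds the 798-day cap, so +798 days → 27 June 2016.
Response Delay Deduction: −21 days → 6 June 2016.

2016-06-06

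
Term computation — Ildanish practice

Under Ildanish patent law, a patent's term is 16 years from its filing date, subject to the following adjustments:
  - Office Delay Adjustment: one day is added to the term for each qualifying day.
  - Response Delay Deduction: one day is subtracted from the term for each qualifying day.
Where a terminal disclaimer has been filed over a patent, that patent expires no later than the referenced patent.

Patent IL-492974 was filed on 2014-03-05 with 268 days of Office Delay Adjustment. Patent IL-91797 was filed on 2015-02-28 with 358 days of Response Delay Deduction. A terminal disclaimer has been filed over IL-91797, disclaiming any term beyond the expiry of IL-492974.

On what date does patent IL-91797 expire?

Natural term of IL-91797:
  Base: filing + 16 years → 28 February 2031.
  Response Delay Deduction: −358 days → 7 March 2030.
Expiry of referenced patent IL-492974:
  Base: filing + 16 years → 5 March 2030.
  Office Delay Adjustment: +268 days → 28 November 2030.
Terminal disclaimer: IL-91797 expires on the earlier of 7 March 2030 and 28 November 2030.

2030-03-07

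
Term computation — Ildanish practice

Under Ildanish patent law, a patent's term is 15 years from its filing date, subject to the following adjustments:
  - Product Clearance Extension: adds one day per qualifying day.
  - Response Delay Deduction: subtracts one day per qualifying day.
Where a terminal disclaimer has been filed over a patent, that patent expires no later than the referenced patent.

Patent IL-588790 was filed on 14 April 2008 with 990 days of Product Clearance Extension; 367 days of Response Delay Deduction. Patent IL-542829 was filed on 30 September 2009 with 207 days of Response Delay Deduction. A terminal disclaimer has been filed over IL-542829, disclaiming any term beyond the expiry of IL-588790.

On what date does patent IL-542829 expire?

2024-03-07

Natural term of IL-542829:
  Base: filing + 15 years → 30 September 2024.
  Response Delay Deduction: −207 days → 7 March 2024.
Expiry of referenced patent IL-588790:
  Base: filing + 15 years → 14 April 2023.
  Product Clearance Extension: +990 days → 29 December 2025.
  Response Delay Deduction: −367 days → 27 December 2024.
Terminal disclaimer: IL-542829 expires on the earlier of 7 March 2024 and 27 December 2024.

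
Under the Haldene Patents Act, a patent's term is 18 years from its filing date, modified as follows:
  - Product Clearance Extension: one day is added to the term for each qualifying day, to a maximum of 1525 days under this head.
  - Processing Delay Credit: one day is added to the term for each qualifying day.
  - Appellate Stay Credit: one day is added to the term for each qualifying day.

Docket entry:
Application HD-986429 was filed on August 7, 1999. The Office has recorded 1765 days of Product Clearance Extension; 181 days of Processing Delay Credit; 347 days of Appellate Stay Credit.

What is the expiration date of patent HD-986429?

March 22, 2023

Base term: filing date + 18 years → 7 August 2017.
Product Clearance Extension: 1765 days claimed exceeds the 1525-day cap, so +1525 days → 10 October 2021.
Processing Delay Credit: +181 days → 9 April 2022.
Appellate Stay Credit: +347 days → 22 March 2023.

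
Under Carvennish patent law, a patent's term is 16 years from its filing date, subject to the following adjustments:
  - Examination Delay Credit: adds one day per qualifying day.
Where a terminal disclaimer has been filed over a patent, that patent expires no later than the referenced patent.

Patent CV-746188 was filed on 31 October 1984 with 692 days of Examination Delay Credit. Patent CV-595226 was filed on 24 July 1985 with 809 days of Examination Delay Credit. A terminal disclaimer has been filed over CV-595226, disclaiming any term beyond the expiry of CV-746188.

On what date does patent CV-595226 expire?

Natural term of CV-595226:
  Base: filing + 16 years → 24 July 2001.
  Examination Delay Credit: +809 days → 11 October 2003.
Expiry of referenced patent CV-746188:
  Base: filing + 16 years → 31 October 2000.
  Examination Delay Credit: +692 days → 23 September 2002.
Terminal disclaimer: CV-595226 expires on the earlier of 11 October 2003 and 23 September 2002.

September 23, 2002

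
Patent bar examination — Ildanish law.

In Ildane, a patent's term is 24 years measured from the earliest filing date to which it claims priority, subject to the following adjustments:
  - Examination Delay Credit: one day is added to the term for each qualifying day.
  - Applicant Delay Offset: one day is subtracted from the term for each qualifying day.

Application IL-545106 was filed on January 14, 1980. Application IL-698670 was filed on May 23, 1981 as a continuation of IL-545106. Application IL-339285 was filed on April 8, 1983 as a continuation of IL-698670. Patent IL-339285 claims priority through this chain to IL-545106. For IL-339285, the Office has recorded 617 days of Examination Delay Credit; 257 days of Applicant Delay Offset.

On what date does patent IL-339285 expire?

2005-01-08

Earliest priority filing: 14 January 1980.
Base term: 14 January 1980 + 24 years → 14 January 2004.
Examination Delay Credit: +617 days → 22 September 2005.
Applicant Delay Offset: −257 days → 8 January 2005.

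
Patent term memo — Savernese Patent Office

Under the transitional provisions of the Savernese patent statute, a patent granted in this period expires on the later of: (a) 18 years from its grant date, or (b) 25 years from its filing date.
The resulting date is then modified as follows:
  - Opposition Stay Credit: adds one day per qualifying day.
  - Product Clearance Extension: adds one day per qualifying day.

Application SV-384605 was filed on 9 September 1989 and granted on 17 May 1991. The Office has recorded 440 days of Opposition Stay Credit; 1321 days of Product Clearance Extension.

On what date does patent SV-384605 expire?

(a) grant + 18 years → 17 May 2009.
(b) filing + 25 years → 9 September 2014.
Later of the two: 9 September 2014.
Opposition Stay Credit: +440 days → 23 November 2015.
Product Clearance Extension: +1321 days → 6 July 2019.

2019-07-06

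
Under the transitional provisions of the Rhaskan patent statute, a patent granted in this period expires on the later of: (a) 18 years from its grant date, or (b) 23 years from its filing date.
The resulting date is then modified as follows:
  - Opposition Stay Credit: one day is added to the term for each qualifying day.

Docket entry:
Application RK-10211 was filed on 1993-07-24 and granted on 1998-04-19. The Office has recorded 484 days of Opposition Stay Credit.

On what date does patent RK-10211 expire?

November 20, 2017

(a) grant + 18 years → 19 April 2016.
(b) filing + 23 years → 24 July 2016.
Later of the two: 24 July 2016.
Opposition Stay Credit: +484 days → 20 November 2017.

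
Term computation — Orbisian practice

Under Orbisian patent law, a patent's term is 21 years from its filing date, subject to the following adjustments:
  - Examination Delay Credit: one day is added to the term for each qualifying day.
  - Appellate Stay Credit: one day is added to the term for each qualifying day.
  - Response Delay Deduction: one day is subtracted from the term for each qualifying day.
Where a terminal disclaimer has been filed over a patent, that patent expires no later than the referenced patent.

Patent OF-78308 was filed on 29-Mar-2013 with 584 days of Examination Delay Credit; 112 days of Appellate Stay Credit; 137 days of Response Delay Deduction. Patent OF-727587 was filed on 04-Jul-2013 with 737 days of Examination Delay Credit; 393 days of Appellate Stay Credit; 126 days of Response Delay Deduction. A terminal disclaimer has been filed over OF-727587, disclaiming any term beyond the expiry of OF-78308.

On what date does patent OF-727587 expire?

October 9, 2035

Natural term of OF-727587:
  Base: filing + 21 years → 4 July 2034.
  Examination Delay Credit: +737 days → 10 July 2036.
  Appellate Stay Credit: +393 days → 7 August 2037.
  Response Delay Deduction: −126 days → 3 April 2037.
Expiry of referenced patent OF-78308:
  Base: filing + 21 years → 29 March 2034.
  Examination Delay Credit: +584 days → 3 November 2035.
  Appellate Stay Credit: +112 days → 23 February 2036.
  Response Delay Deduction: −137 days → 9 October 2035.
Terminal disclaimer: OF-727587 expires on the earlier of 3 April 2037 and 9 October 2035.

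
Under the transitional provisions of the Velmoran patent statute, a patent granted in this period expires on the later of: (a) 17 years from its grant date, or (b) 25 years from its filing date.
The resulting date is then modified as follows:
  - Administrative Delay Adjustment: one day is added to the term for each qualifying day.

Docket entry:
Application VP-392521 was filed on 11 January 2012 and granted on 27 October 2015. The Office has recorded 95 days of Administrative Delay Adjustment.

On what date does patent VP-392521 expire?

April 16, 2037

(a) grant + 17 years → 27 October 2032.
(b) filing + 25 years → 11 January 2037.
Later of the two: 11 January 2037.
Administrative Delay Adjustment: +95 days → 16 April 2037.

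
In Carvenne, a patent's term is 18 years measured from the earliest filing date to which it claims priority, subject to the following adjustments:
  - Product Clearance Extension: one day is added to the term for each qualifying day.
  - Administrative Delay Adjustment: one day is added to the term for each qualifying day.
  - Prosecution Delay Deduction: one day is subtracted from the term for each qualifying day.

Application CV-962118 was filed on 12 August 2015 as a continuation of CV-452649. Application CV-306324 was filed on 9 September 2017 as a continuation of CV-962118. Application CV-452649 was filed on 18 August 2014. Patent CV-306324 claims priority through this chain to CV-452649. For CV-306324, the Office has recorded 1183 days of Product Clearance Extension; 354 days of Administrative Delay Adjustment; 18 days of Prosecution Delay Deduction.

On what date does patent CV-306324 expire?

Earliest priority filing: 18 August 2014.
Base term: 18 August 2014 + 18 years → 18 August 2032.
Product Clearance Extension: +1183 days → 14 November 2035.
Administrative Delay Adjustment: +354 days → 2 November 2036.
Prosecution Delay Deduction: −18 days → 15 October 2036.

October 15, 2036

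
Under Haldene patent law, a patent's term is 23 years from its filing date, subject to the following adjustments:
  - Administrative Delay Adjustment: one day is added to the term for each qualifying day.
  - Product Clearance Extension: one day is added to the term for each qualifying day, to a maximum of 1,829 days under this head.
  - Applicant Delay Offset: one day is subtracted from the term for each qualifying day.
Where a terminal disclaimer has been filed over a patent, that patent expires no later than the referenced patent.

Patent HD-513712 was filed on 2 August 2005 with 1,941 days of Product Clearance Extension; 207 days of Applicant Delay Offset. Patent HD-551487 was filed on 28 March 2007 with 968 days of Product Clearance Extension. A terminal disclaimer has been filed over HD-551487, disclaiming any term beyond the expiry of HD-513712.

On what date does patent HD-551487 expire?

November 20, 2032

Natural term of HD-551487:
  Base: filing + 23 years → 28 March 2030.
  Product Clearance Extension: 968 days (within the 1829-day cap) → +968 days → 20 November 2032.
Expiry of referenced patent HD-513712:
  Base: filing + 23 years → 2 August 2028.
  Product Clearance Extension: 1941 days claimed exceeds the 1829-day cap, so +1829 days → 5 August 2033.
  Applicant Delay Offset: −207 days → 10 January 2033.
Terminal disclaimer: HD-551487 expires on the earlier of 20 November 2032 and 10 January 2033.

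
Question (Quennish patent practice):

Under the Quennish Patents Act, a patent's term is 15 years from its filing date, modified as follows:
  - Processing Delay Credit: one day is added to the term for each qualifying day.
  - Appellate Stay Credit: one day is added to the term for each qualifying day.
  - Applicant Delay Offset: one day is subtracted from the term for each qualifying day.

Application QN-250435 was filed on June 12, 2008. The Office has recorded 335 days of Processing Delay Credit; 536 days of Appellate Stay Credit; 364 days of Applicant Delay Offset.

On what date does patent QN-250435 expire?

October 31, 2024

Base term: filing date + 15 years → 12 June 2023.
Processing Delay Credit: +335 days → 12 May 2024.
Appellate Stay Credit: +536 days → 30 October 2025.
Applicant Delay Offset: −364 days → 31 October 2024.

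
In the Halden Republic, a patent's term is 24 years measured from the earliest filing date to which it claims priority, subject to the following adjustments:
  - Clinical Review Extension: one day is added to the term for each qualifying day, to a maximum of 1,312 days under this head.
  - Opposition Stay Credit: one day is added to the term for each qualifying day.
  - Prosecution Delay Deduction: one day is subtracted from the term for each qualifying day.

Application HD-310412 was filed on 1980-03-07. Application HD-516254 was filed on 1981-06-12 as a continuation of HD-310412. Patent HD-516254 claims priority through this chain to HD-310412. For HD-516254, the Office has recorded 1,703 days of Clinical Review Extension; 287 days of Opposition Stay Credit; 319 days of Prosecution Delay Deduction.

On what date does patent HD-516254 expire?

2007-09-08

Earliest priority filing: 7 March 1980.
Base term: 7 March 1980 + 24 years → 7 March 2004.
Clinical Review Extension: 1703 days claimed exceeds the 1312-day cap, so +1312 days → 10 October 2007.
Opposition Stay Credit: +287 days → 23 July 2008.
Prosecution Delay Deduction: −319 days → 8 September 2007.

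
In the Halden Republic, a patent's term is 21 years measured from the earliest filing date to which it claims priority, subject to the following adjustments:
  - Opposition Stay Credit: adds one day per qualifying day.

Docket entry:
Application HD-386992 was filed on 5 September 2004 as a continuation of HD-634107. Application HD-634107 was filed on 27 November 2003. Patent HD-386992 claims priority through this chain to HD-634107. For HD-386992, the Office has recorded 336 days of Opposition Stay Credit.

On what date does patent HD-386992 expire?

Earliest priority filing: 27 November 2003.
Base term: 27 November 2003 + 21 years → 27 November 2024.
Opposition Stay Credit: +336 days → 29 October 2025.

October 29, 2025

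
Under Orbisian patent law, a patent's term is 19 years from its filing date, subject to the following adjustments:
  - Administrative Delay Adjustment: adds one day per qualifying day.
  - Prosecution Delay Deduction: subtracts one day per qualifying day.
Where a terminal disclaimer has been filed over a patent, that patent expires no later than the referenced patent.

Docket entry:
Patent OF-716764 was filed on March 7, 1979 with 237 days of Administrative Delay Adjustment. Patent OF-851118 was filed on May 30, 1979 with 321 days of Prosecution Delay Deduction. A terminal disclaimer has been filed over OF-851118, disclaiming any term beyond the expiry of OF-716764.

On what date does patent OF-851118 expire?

Natural term of OF-851118:
  Base: filing + 19 years → 30 May 1998.
  Prosecution Delay Deduction: −321 days → 13 July 1997.
Expiry of referenced patent OF-716764:
  Base: filing + 19 years → 7 March 1998.
  Administrative Delay Adjustment: +237 days → 30 October 1998.
Terminal disclaimer: OF-851118 expires on the earlier of 13 July 1997 and 30 October 1998.

1997-07-13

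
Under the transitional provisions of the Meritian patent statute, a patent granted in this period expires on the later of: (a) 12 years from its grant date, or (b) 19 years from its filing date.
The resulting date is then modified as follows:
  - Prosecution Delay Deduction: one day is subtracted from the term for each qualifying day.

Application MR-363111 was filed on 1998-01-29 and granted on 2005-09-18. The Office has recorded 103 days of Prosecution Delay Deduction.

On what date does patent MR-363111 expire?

(a) grant + 12 years → 18 September 2017.
(b) filing + 19 years → 29 January 2017.
Later of the two: 18 September 2017.
Prosecution Delay Deduction: −103 days → 7 June 2017.

2017-06-07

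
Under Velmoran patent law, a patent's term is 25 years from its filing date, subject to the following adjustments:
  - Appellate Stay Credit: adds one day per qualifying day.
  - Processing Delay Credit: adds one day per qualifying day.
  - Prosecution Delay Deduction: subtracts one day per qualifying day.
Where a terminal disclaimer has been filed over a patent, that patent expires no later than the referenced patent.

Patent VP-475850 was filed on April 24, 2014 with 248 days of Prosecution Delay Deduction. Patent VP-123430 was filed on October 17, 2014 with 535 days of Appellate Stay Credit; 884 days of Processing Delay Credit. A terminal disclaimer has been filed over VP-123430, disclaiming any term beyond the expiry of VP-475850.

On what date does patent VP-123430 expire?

August 19, 2038

Natural term of VP-123430:
  Base: filing + 25 years → 17 October 2039.
  Appellate Stay Credit: +535 days → 4 April 2041.
  Processing Delay Credit: +884 days → 5 September 2043.
Expiry of referenced patent VP-475850:
  Base: filing + 25 years → 24 April 2039.
  Prosecution Delay Deduction: −248 days → 19 August 2038.
Terminal disclaimer: VP-123430 expires on the earlier of 5 September 2043 and 19 August 2038.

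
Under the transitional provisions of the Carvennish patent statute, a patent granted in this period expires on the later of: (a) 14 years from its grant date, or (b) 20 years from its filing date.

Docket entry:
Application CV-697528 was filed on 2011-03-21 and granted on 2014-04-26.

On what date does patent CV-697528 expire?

2031-03-21

(a) grant + 14 years → 26 April 2028.
(b) filing + 20 years → 21 March 2031.
Later of the two: 21 March 2031.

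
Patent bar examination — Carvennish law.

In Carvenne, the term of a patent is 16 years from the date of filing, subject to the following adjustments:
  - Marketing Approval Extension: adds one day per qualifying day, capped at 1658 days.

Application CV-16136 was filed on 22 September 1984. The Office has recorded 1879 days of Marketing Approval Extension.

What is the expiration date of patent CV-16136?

Base term: filing date + 16 years → 22 September 2000.
Marketing Approval Extension: 1879 days claimed exceeds the 1658-day cap, so +1658 days → 7 April 2005.

2005-04-07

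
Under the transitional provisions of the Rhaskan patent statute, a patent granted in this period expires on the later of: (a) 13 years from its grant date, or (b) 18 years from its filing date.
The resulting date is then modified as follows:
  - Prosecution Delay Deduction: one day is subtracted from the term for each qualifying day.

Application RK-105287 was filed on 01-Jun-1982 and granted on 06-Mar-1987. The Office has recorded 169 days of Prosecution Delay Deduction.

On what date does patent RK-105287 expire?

1999-12-15

(a) grant + 13 years → 6 March 2000.
(b) filing + 18 years → 1 June 2000.
Later of the two: 1 June 2000.
Prosecution Delay Deduction: −169 days → 15 December 1999.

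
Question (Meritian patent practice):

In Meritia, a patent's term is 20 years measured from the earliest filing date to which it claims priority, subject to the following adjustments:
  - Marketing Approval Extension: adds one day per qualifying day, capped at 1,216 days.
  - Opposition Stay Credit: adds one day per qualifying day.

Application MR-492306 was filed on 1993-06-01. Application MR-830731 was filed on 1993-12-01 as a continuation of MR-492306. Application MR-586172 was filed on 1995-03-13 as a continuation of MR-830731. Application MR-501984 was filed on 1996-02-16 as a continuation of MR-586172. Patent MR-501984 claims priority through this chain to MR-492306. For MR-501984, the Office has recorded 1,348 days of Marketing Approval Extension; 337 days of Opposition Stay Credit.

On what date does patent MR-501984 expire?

Earliest priority filing: 1 June 1993.
Base term: 1 June 1993 + 20 years → 1 June 2013.
Marketing Approval Extension: 1348 days claimed exceeds the 1216-day cap, so +1216 days → 29 September 2016.
Opposition Stay Credit: +337 days → 1 September 2017.

September 1, 2017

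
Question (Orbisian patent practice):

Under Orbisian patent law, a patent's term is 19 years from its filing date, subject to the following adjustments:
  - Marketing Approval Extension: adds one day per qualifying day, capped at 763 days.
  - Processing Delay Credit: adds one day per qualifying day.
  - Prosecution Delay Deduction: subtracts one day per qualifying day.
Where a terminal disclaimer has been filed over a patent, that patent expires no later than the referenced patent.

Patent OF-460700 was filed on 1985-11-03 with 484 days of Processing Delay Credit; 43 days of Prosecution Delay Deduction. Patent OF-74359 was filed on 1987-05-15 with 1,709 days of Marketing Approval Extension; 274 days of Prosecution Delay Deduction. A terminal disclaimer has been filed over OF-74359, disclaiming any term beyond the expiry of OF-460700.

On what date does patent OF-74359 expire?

2006-01-18

Natural term of OF-74359:
  Base: filing + 19 years → 15 May 2006.
  Marketing Approval Extension: 1709 days claimed exceeds the 763-day cap, so +763 days → 16 June 2008.
  Prosecution Delay Deduction: −274 days → 16 September 2007.
Expiry of referenced patent OF-460700:
  Base: filing + 19 years → 3 November 2004.
  Processing Delay Credit: +484 days → 2 March 2006.
  Prosecution Delay Deduction: −43 days → 18 January 2006.
Terminal disclaimer: OF-74359 expires on the earlier of 16 September 2007 and 18 January 2006.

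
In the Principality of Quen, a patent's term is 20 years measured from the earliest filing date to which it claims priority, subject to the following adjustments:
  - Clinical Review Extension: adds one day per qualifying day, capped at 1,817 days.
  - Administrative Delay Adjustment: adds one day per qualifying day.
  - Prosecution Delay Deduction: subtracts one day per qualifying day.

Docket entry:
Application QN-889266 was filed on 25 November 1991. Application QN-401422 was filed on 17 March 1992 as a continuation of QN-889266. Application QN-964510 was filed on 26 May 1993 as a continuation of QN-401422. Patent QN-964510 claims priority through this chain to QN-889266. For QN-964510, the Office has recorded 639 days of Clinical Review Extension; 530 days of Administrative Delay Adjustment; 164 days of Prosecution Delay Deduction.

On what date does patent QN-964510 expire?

2014-08-26

Earliest priority filing: 25 November 1991.
Base term: 25 November 1991 + 20 years → 25 November 2011.
Clinical Review Extension: 639 days (within the 1817-day cap) → +639 days → 25 August 2013.
Administrative Delay Adjustment: +530 days → 6 February 2015.
Prosecution Delay Deduction: −164 days → 26 August 2014.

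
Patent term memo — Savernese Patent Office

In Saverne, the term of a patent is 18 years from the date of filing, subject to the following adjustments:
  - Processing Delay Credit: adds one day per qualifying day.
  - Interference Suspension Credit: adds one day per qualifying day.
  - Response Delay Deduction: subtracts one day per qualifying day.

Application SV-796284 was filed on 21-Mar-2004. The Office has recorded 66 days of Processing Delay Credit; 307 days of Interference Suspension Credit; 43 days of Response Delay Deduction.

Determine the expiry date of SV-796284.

February 14, 2023

Base term: filing date + 18 years → 21 March 2022.
Processing Delay Credit: +66 days → 26 May 2022.
Interference Suspension Credit: +307 days → 29 March 2023.
Response Delay Deduction: −43 days → 14 February 2023.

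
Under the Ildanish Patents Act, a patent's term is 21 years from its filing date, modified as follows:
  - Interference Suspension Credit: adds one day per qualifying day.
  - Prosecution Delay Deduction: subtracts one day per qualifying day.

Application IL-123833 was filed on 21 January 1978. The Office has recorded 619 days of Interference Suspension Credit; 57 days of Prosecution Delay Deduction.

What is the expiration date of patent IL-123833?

2000-08-05

Base term: filing date + 21 years → 21 January 1999.
Interference Suspension Credit: +619 days → 1 October 2000.
Prosecution Delay Deduction: −57 days → 5 August 2000.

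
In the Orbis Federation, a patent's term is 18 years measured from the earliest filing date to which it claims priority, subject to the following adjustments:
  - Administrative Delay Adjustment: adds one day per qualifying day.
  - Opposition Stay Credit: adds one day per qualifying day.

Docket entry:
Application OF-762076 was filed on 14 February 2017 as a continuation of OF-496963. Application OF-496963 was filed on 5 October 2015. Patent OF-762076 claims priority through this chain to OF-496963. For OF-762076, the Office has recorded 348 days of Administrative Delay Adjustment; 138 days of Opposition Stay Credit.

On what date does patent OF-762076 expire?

Earliest priority filing: 5 October 2015.
Base term: 5 October 2015 + 18 years → 5 October 2033.
Administrative Delay Adjustment: +348 days → 18 September 2034.
Opposition Stay Credit: +138 days → 3 February 2035.

February 3, 2035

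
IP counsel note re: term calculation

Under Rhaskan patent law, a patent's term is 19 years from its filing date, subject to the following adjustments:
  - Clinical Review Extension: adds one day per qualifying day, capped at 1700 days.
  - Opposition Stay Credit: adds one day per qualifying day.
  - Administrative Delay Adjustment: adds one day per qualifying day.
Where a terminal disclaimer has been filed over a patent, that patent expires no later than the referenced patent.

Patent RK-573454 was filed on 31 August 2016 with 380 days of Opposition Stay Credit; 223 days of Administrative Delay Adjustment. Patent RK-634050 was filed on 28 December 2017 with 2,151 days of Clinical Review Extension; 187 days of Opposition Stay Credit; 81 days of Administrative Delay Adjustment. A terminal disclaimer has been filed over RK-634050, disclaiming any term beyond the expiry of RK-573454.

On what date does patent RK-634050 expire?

Natural term of RK-634050:
  Base: filing + 19 years → 28 December 2036.
  Clinical Review Extension: 2151 days claimed exceeds the 1700-day cap, so +1700 days → 24 August 2041.
  Opposition Stay Credit: +187 days → 27 February 2042.
  Administrative Delay Adjustment: +81 days → 19 May 2042.
Expiry of referenced patent RK-573454:
  Base: filing + 19 years → 31 August 2035.
  Opposition Stay Credit: +380 days → 14 September 2036.
  Administrative Delay Adjustment: +223 days → 25 April 2037.
Terminal disclaimer: RK-634050 expires on the earlier of 19 May 2042 and 25 April 2037.

2037-04-25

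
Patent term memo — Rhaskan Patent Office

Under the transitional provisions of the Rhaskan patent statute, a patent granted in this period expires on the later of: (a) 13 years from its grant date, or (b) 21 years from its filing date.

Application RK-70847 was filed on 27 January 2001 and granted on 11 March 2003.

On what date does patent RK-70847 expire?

(a) grant + 13 years → 11 March 2016.
(b) filing + 21 years → 27 January 2022.
Later of the two: 27 January 2022.

January 27, 2022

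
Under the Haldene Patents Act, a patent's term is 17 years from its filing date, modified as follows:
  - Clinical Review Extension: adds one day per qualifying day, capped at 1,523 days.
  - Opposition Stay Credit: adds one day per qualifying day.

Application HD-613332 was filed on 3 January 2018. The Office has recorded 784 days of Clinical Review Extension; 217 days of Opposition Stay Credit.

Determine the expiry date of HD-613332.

Base term: filing date + 17 years → 3 January 2035.
Clinical Review Extension: 784 days (within the 1523-day cap) → +784 days → 25 February 2037.
Opposition Stay Credit: +217 days → 30 September 2037.

September 30, 2037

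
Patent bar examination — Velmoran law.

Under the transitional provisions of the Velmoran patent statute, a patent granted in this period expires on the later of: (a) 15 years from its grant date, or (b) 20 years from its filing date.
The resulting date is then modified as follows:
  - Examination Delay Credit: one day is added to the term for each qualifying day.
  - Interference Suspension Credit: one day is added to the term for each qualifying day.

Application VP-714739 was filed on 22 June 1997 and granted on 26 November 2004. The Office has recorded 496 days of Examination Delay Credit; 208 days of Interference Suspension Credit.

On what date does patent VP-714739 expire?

October 30, 2021

(a) grant + 15 years → 26 November 2019.
(b) filing + 20 years → 22 June 2017.
Later of the two: 26 November 2019.
Examination Delay Credit: +496 days → 5 April 2021.
Interference Suspension Credit: +208 days → 30 October 2021.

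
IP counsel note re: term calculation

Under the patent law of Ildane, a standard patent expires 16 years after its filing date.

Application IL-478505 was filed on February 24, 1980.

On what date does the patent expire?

February 24, 1996

Filing date + 16 years → 24 February 1996.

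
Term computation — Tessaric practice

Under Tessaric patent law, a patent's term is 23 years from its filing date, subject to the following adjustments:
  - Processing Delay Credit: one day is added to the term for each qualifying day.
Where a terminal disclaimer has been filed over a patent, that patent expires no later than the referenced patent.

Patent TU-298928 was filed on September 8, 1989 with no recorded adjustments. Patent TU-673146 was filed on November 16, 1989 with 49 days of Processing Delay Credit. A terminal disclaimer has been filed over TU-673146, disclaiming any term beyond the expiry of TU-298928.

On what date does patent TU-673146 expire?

Natural term of TU-673146:
  Base: filing + 23 years → 16 November 2012.
  Processing Delay Credit: +49 days → 4 January 2013.
Expiry of referenced patent TU-298928:
  Base: filing + 23 years → 8 September 2012.
Terminal disclaimer: TU-673146 expires on the earlier of 4 January 2013 and 8 September 2012.

September 8, 2012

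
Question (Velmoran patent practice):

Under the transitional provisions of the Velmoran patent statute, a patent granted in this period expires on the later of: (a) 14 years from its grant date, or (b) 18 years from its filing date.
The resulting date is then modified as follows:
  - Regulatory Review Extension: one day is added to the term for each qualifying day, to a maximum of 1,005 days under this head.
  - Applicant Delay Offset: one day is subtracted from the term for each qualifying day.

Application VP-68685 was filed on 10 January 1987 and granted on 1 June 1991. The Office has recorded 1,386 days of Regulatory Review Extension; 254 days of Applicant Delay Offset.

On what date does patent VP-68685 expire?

(a) grant + 14 years → 1 June 2005.
(b) filing + 18 years → 10 January 2005.
Later of the two: 1 June 2005.
Regulatory Review Extension: 1386 days claimed exceeds the 1005-day cap, so +1005 days → 2 March 2008.
Applicant Delay Offset: −254 days → 22 June 2007.

June 22, 2007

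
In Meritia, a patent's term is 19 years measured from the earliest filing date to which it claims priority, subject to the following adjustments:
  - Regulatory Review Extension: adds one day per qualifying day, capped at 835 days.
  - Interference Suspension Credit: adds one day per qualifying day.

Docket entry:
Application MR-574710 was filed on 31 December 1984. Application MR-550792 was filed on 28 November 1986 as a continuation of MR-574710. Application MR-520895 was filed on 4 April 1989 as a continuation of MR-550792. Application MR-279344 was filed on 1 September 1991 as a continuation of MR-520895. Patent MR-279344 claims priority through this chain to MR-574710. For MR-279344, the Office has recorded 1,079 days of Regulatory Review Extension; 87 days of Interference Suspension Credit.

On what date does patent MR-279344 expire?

Earliest priority filing: 31 December 1984.
Base term: 31 December 1984 + 19 years → 31 December 2003.
Regulatory Review Extension: 1079 days claimed exceeds the 835-day cap, so +835 days → 14 April 2006.
Interference Suspension Credit: +87 days → 10 July 2006.

2006-07-10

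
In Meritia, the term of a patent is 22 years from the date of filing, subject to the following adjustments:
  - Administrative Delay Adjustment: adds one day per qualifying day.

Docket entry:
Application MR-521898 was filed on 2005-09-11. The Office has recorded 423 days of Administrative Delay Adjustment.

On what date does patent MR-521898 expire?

November 7, 2028

Base term: filing date + 22 years → 11 September 2027.
Administrative Delay Adjustment: +423 days → 7 November 2028.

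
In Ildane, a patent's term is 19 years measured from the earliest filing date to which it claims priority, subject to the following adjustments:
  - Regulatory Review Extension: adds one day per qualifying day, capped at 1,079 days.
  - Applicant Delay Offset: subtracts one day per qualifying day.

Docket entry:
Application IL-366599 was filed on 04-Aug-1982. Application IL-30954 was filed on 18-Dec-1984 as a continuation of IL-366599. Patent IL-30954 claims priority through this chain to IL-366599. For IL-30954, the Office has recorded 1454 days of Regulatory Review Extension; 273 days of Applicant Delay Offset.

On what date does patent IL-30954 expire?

Earliest priority filing: 4 August 1982.
Base term: 4 August 1982 + 19 years → 4 August 2001.
Regulatory Review Extension: 1454 days claimed exceeds the 1079-day cap, so +1079 days → 18 July 2004.
Applicant Delay Offset: −273 days → 19 October 2003.

2003-10-19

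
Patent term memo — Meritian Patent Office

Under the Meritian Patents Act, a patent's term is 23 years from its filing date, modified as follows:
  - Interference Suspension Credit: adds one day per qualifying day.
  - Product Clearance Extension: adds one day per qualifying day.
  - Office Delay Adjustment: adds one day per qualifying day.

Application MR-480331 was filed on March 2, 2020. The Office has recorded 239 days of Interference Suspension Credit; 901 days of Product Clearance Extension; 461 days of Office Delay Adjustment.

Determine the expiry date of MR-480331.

Base term: filing date + 23 years → 2 March 2043.
Interference Suspension Credit: +239 days → 27 October 2043.
Product Clearance Extension: +901 days → 15 April 2046.
Office Delay Adjustment: +461 days → 20 July 2047.

July 20, 2047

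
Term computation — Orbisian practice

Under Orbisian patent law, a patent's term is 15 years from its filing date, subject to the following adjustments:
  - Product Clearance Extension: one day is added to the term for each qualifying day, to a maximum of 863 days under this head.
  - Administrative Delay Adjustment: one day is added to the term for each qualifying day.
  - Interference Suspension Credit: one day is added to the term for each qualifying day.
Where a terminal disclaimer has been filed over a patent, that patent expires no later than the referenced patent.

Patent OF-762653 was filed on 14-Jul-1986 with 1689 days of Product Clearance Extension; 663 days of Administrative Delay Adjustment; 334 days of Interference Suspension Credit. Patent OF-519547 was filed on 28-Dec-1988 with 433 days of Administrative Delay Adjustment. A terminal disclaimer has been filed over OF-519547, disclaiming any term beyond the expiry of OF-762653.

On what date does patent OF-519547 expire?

Natural term of OF-519547:
  Base: filing + 15 years → 28 December 2003.
  Administrative Delay Adjustment: +433 days → 5 March 2005.
Expiry of referenced patent OF-762653:
  Base: filing + 15 years → 14 July 2001.
  Product Clearance Extension: 1689 days claimed exceeds the 863-day cap, so +863 days → 24 November 2003.
  Administrative Delay Adjustment: +663 days → 17 September 2005.
  Interference Suspension Credit: +334 days → 17 August 2006.
Terminal disclaimer: OF-519547 expires on the earlier of 5 March 2005 and 17 August 2006.

March 5, 2005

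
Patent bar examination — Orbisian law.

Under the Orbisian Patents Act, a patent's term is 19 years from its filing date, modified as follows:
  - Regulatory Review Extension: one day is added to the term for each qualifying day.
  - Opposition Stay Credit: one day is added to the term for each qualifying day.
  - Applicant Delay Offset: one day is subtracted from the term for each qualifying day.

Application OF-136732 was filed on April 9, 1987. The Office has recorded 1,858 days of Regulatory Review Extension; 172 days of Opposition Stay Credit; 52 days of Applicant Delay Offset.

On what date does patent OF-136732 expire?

2011-09-08

Base term: filing date + 19 years → 9 April 2006.
Regulatory Review Extension: +1858 days → 11 May 2011.
Opposition Stay Credit: +172 days → 30 October 2011.
Applicant Delay Offset: −52 days → 8 September 2011.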